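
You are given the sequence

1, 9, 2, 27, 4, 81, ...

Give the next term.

8

Split by position mod 2 into 2 tracks.
Subsequence A = 1, 2, 4: geometric, ×2 each step.
Subsequence B = 9, 27, 81: powers 3^2, 3^3, 3^4, ….
Position 7 → subsequence A, term 4 = 8.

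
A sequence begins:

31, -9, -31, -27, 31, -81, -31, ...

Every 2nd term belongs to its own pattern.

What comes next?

Positions 1, 3, 5, … form one subsequence and positions 2, 4, 6, … form another.
Stream A: 31, -31, 31, -31. Alternating ±31.
Stream B: -9, -27, -81. A geometric progression (common ratio 3).
Position 8 → stream B, term 4 = -243.

-243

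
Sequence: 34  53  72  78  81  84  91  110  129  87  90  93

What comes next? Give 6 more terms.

Positions follow the repeating pattern AAABBB; grouping by letter gives 2 tracks.
Track A = 34, 53, 72, 91, 110, 129: linear: a_n = 15 + 19·n.
Track B = 78, 81, 84, 87, 90, 93: adding 3 each time.
The 13th slot belongs to track A; its 7th term is 148.
Position 14 falls in track A as its term 8, giving 167.
Position 15 falls in track A as its term 9, giving 186.
Term 16 comes from track B (its 7th entry): 96.
Term 17 comes from track B (its 8th entry): 99.
Term 18 comes from track B (its 9th entry): 102.

148, 167, 186, 96, 99, 102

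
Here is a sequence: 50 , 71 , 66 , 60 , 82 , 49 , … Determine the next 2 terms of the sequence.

Split by position mod 2 into 2 tracks.
Track A: 50, 66, 82 — arithmetic with common difference +16.
Track B: 71, 60, 49 — arithmetic with common difference −11.
Position 7 falls in track A as its term 4, giving 98.
Position 8 → track B, term 4 = 38.

98, 38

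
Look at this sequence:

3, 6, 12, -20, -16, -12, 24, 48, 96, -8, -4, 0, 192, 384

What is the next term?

The slot pattern repeats as AAABBB (period 6), so there are 2 interleaved tracks.
Subsequence A = 3, 6, 12, 24, 48, 96, 192, 384: geometric with ratio 2.
Subsequence B = -20, -16, -12, -8, -4, 0: arithmetic, step +4.
Position 15 → subsequence A, term 9 = 768.

768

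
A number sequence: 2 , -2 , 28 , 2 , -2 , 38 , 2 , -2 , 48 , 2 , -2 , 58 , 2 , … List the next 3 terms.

-2, 68, 2

Reading positions in blocks of 3 reveals the pattern AAB — 2 tracks woven together.
Track A is 2, -2, 2, -2, 2, -2, 2, -2, 2, which is alternating ±2.
Track B is 28, 38, 48, 58, which is linear: a_n = 18 + 10·n.
Term 14 comes from track A (its 10th entry): -2.
Position 15 → track B, term 5 = 68.
The 16th slot belongs to track A; its 11th term is 2.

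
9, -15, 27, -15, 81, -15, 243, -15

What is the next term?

729

Positions 1, 3, 5, … form one subsequence and positions 2, 4, 6, … form another.
Track A = 9, 27, 81, 243: powers of 3.
Track B = -15, -15, -15, -15: the constant sequence -15.
Position 9 falls in track A as its term 5, giving 729.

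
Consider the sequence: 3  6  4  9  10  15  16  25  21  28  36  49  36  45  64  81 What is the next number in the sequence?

55

Reading positions in blocks of 4 reveals the pattern AABB — 2 tracks woven together.
Track A = 3, 6, 10, 15, 21, 28, 36, 45: triangular numbers starting at T_2.
Track B = 4, 9, 16, 25, 36, 49, 64, 81: the squares 2², 3², 4², ….
Term 17 comes from track A (its 9th entry): 55.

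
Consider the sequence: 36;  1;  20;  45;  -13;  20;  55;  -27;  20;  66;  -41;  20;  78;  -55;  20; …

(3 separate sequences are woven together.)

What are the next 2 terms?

91, -69

Read the sequence 3 terms at a time; column i is its own pattern.
Subsequence A = 36, 45, 55, 66, 78: the triangular numbers T_8, T_9, ….
Subsequence B = 1, -13, -27, -41, -55: arithmetic, step −14.
Subsequence C = 20, 20, 20, 20, 20: the constant sequence 20.
Position 16 → subsequence A, term 6 = 91.
Term 17 comes from subsequence B (its 6th entry): -69.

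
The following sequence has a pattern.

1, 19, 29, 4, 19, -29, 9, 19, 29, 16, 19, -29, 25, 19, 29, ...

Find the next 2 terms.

36, 19

Read the sequence 3 terms at a time; column i is its own pattern.
Track A = 1, 4, 9, 16, 25: perfect squares starting at 1².
Track B = 19, 19, 19, 19, 19: constant 19.
Track C = 29, -29, 29, -29, 29: the oscillation 29·(−1)^(n+1).
Position 16 falls in track A as its term 6, giving 36.
Term 17 comes from track B (its 6th entry): 19.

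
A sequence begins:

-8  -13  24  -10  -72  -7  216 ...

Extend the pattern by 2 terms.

Odd-indexed and even-indexed terms follow separate rules.
Track A = -8, 24, -72, 216: multiplying by -3 each time.
Track B = -13, -10, -7: arithmetic with common difference +3.
The 8th slot belongs to track B; its 4th term is -4.
Term 9 comes from track A (its 5th entry): -648.

-4, -648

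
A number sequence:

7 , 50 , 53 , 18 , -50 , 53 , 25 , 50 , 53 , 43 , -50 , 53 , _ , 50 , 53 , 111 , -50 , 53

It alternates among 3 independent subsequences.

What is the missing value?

68

Split by position mod 3: positions 1, 4, 7, … form one track, and each other residue class forms its own.
Subsequence A: 7, 18, 25, 43, ?, 111 (a Fibonacci-like recurrence a_n = a_{n-1} + a_{n-2}).
Subsequence B: 50, -50, 50, -50, 50, -50 (alternating ±50).
Subsequence C: 53, 53, 53, 53, 53, 53 (the constant sequence 53).
Filling subsequence A at index 5 by its rule yields 68.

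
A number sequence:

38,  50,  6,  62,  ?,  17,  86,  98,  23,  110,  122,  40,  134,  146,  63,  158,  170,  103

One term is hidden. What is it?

74

Reading positions in blocks of 3 reveals the pattern AAB — 2 tracks woven together.
Subsequence A is 38, 50, 62, ?, 86, 98, 110, 122, 134, 146, 158, 170, which is adding 12 each time.
Subsequence B is 6, 17, 23, 40, 63, 103, which is a Fibonacci-like recurrence a_n = a_{n-1} + a_{n-2}.
So the missing entry in subsequence A is 74.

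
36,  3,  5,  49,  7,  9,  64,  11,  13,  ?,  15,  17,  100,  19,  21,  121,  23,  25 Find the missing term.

The slot pattern repeats as ABB (period 3), so there are 2 interleaved tracks.
Stream A is 36, 49, 64, ?, 100, 121, which is consecutive squares n² from n = 6.
Stream B is 3, 5, 7, 9, 11, 13, 15, 17, 19, 21, 23, 25, which is arithmetic with common difference +2.
So the missing entry in stream A is 81.

81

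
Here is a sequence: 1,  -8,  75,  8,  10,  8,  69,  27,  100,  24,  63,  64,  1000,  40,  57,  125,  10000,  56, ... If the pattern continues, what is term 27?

39

Split by position mod 4 into 4 tracks.
Stream A: 1, 10, 100, 1000, 10000. Powers of 10.
Stream B: -8, 8, 24, 40, 56. Arithmetic, step +16.
Stream C: 75, 69, 63, 57. Linear: a_n = 81 − 6·n.
Stream D: 8, 27, 64, 125. The cubes 2³, 3³, 4³, ….
Position 27 → stream C, term 7 = 39.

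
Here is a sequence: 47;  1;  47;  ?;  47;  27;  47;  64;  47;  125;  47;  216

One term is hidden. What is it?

8

Positions 1, 3, 5, … form one subsequence and positions 2, 4, 6, … form another.
Track A = 47, 47, 47, 47, 47, 47: always 47.
Track B = 1, ?, 27, 64, 125, 216: the cubes 1³, 2³, 3³, ….
The gap is track B's term 2; the rule gives 8.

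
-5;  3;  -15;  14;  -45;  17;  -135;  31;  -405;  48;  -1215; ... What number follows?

Taking every 2nd term gives 2 separate tracks.
Track A: -5, -15, -45, -135, -405, -1215. Geometric with ratio 3.
Track B: 3, 14, 17, 31, 48. Each term equals the sum of the previous two.
The 12th slot belongs to track B; its 6th term is 79.

79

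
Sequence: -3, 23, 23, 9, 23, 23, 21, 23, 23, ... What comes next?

33

The slot pattern repeats as ABB (period 3), so there are 2 interleaved tracks.
Track A: -3, 9, 21 (adding 12 each time).
Track B: 23, 23, 23, 23, 23, 23 (the constant sequence 23).
The 10th slot belongs to track A; its 4th term is 33.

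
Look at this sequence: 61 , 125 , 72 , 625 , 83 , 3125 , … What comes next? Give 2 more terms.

94, 15625

Split by position mod 2 into 2 tracks.
Stream A: 61, 72, 83 (adding 11 each time).
Stream B: 125, 625, 3125 (successive powers of 5).
The 7th slot belongs to stream A; its 4th term is 94.
Term 8 comes from stream B (its 4th entry): 15625.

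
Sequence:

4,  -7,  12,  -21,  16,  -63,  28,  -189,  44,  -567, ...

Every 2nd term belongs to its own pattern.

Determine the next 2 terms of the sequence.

The terms cycle through 2 interleaved subsequences.
Subsequence A: 4, 12, 16, 28, 44 — each term equals the sum of the previous two.
Subsequence B: -7, -21, -63, -189, -567 — a geometric progression (common ratio 3).
Position 11 falls in subsequence A as its term 6, giving 72.
The 12th slot belongs to subsequence B; its 6th term is -1701.

72, -1701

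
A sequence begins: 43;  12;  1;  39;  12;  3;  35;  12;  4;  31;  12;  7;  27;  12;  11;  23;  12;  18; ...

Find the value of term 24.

Read the sequence 3 terms at a time; column i is its own pattern.
Stream A: 43, 39, 35, 31, 27, 23 (arithmetic with common difference −4).
Stream B: 12, 12, 12, 12, 12, 12 (the constant sequence 12).
Stream C: 1, 3, 4, 7, 11, 18 (Fibonacci-style (each term is the sum of the two before it)).
Term 24 comes from stream C (its 8th entry): 47.

47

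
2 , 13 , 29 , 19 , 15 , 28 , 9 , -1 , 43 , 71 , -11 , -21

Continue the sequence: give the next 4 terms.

114, 185, -31, -41

The slot pattern repeats as AABB (period 4), so there are 2 interleaved tracks.
Track A is 2, 13, 15, 28, 43, 71, which is each term equals the sum of the previous two.
Track B is 29, 19, 9, -1, -11, -21, which is arithmetic, step −10.
Position 13 falls in track A as its term 7, giving 114.
Position 14 → track A, term 8 = 185.
Position 15 → track B, term 7 = -31.
The 16th slot belongs to track B; its 8th term is -41.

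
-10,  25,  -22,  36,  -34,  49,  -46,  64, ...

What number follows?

-58

Taking every 2nd term gives 2 separate tracks.
Track A: -10, -22, -34, -46 — linear: a_n = 2 − 12·n.
Track B: 25, 36, 49, 64 — perfect squares starting at 5².
Term 9 comes from track A (its 5th entry): -58.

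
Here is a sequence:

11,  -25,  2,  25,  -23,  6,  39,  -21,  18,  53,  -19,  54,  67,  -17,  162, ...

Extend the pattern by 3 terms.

Split by position mod 3 into 3 tracks.
Stream A is 11, 25, 39, 53, 67, which is arithmetic with common difference +14.
Stream B is -25, -23, -21, -19, -17, which is arithmetic, step +2.
Stream C is 2, 6, 18, 54, 162, which is a geometric progression (common ratio 3).
Position 16 → stream A, term 6 = 81.
Position 17 → stream B, term 6 = -15.
Term 18 comes from stream C (its 6th entry): 486.

81, -15, 486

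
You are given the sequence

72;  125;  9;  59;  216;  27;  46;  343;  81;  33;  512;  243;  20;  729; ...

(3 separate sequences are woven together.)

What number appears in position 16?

The terms cycle through 3 interleaved subsequences.
Track A: 72, 59, 46, 33, 20 (subtracting 13 each time).
Track B: 125, 216, 343, 512, 729 (the cubes 5³, 6³, 7³, …).
Track C: 9, 27, 81, 243 (powers 3^2, 3^3, 3^4, …).
Position 16 → track A, term 6 = 7.

7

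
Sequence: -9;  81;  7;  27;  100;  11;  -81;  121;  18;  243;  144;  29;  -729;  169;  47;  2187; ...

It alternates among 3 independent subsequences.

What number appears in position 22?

Read the sequence 3 terms at a time; column i is its own pattern.
Track A: -9, 27, -81, 243, -729, 2187 (multiplying by -3 each time).
Track B: 81, 100, 121, 144, 169 (perfect squares starting at 9²).
Track C: 7, 11, 18, 29, 47 (Fibonacci-style (each term is the sum of the two before it)).
The 22nd slot belongs to track A; its 8th term is 19683.

19683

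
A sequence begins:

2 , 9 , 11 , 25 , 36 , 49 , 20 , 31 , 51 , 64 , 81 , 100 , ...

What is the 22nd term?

196

Positions follow the repeating pattern AAABBB; grouping by letter gives 2 tracks.
Subsequence A = 2, 9, 11, 20, 31, 51: a Fibonacci-like recurrence a_n = a_{n-1} + a_{n-2}.
Subsequence B = 25, 36, 49, 64, 81, 100: consecutive squares n² from n = 5.
Position 22 falls in subsequence B as its term 10, giving 196.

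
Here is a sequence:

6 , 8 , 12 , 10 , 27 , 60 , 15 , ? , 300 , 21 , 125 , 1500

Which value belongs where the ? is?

Read the sequence 3 terms at a time; column i is its own pattern.
Stream A: 6, 10, 15, 21. Triangular numbers starting at T_3.
Stream B: 8, 27, ?, 125. The cubes 2³, 3³, 4³, ….
Stream C: 12, 60, 300, 1500. Geometric, ×5 each step.
So the missing entry in stream B is 64.

64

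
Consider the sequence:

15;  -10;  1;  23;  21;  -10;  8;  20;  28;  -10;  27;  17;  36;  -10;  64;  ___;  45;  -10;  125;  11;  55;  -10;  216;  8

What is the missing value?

14

Read the sequence 4 terms at a time; column i is its own pattern.
Track A is 15, 21, 28, 36, 45, 55, which is triangular numbers starting at T_5.
Track B is -10, -10, -10, -10, -10, -10, which is always -10.
Track C is 1, 8, 27, 64, 125, 216, which is perfect cubes starting at 1³.
Track D is 23, 20, 17, ?, 11, 8, which is linear: a_n = 26 − 3·n.
The gap is track D's term 4; the rule gives 14.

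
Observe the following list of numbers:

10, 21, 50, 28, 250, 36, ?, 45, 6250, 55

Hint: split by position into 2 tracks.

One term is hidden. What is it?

Split by position mod 2 into 2 tracks.
Track A: 10, 50, 250, ?, 6250. Multiplying by 5 each time.
Track B: 21, 28, 36, 45, 55. Triangular numbers n(n+1)/2 for n = 6, 7, ….
Filling track A at index 4 by its rule yields 1250.

1250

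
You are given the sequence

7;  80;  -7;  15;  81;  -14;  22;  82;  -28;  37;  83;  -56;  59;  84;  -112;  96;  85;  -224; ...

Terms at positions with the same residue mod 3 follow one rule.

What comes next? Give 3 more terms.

155, 86, -448

Taking every 3rd term gives 3 separate tracks.
Subsequence A is 7, 15, 22, 37, 59, 96, which is Fibonacci-style (each term is the sum of the two before it).
Subsequence B is 80, 81, 82, 83, 84, 85, which is arithmetic, step +1.
Subsequence C is -7, -14, -28, -56, -112, -224, which is a geometric progression (common ratio 2).
The 19th slot belongs to subsequence A; its 7th term is 155.
The 20th slot belongs to subsequence B; its 7th term is 86.
Position 21 falls in subsequence C as its term 7, giving -448.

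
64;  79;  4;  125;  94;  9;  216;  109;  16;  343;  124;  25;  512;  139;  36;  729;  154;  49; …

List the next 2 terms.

1000, 169

Split by position mod 3: positions 1, 4, 7, … form one track, and each other residue class forms its own.
Track A is 64, 125, 216, 343, 512, 729, which is consecutive cubes n³ from n = 4.
Track B is 79, 94, 109, 124, 139, 154, which is adding 15 each time.
Track C is 4, 9, 16, 25, 36, 49, which is perfect squares starting at 2².
Position 19 → track A, term 7 = 1000.
The 20th slot belongs to track B; its 7th term is 169.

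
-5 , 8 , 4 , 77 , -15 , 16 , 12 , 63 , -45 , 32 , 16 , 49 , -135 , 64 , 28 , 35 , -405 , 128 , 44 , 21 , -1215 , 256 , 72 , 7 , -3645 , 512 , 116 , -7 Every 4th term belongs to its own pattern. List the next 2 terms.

-10935, 1024

The terms cycle through 4 interleaved subsequences.
Subsequence A: -5, -15, -45, -135, -405, -1215, -3645 — geometric, ×3 each step.
Subsequence B: 8, 16, 32, 64, 128, 256, 512 — powers of 2.
Subsequence C: 4, 12, 16, 28, 44, 72, 116 — Fibonacci-style (each term is the sum of the two before it).
Subsequence D: 77, 63, 49, 35, 21, 7, -7 — subtracting 14 each time.
The 29th slot belongs to subsequence A; its 8th term is -10935.
Position 30 falls in subsequence B as its term 8, giving 1024.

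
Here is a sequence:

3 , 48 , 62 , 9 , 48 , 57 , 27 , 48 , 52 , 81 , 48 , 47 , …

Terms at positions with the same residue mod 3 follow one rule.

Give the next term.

Split by position mod 3 into 3 tracks.
Stream A: 3, 9, 27, 81 — powers 3^1, 3^2, 3^3, ….
Stream B: 48, 48, 48, 48 — the constant sequence 48.
Stream C: 62, 57, 52, 47 — subtracting 5 each time.
Position 13 falls in stream A as its term 5, giving 243.

243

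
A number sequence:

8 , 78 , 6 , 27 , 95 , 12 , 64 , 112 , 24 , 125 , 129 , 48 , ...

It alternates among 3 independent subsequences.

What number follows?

216

Split by position mod 3 into 3 tracks.
Track A: 8, 27, 64, 125. Perfect cubes starting at 2³.
Track B: 78, 95, 112, 129. Arithmetic, step +17.
Track C: 6, 12, 24, 48. Multiplying by 2 each time.
Term 13 comes from track A (its 5th entry): 216.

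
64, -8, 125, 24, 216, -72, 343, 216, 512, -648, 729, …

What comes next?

Taking every 2nd term gives 2 separate tracks.
Subsequence A is 64, 125, 216, 343, 512, 729, which is perfect cubes starting at 4³.
Subsequence B is -8, 24, -72, 216, -648, which is geometric, ×-3 each step.
The 12th slot belongs to subsequence B; its 6th term is 1944.

1944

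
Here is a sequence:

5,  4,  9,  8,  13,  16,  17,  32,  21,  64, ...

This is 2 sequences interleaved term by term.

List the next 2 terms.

The terms cycle through 2 interleaved subsequences.
Subsequence A is 5, 9, 13, 17, 21, which is arithmetic with common difference +4.
Subsequence B is 4, 8, 16, 32, 64, which is multiplying by 2 each time.
Position 11 falls in subsequence A as its term 6, giving 25.
The 12th slot belongs to subsequence B; its 6th term is 128.

25, 128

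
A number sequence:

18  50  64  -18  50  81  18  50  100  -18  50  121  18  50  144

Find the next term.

-18

Read the sequence 3 terms at a time; column i is its own pattern.
Subsequence A: 18, -18, 18, -18, 18 — the oscillation 18·(−1)^(n+1).
Subsequence B: 50, 50, 50, 50, 50 — always 50.
Subsequence C: 64, 81, 100, 121, 144 — perfect squares starting at 8².
Position 16 → subsequence A, term 6 = -18.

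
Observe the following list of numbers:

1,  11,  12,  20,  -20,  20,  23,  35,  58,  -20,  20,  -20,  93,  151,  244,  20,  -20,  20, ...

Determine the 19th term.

395

Positions follow the repeating pattern AAABBB; grouping by letter gives 2 tracks.
Track A is 1, 11, 12, 23, 35, 58, 93, 151, 244, which is a Fibonacci-like recurrence a_n = a_{n-1} + a_{n-2}.
Track B is 20, -20, 20, -20, 20, -20, 20, -20, 20, which is the oscillation 20·(−1)^(n+1).
Position 19 falls in track A as its term 10, giving 395.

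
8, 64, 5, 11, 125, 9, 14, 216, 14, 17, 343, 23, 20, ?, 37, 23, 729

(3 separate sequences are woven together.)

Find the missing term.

512

Taking every 3rd term gives 3 separate tracks.
Subsequence A: 8, 11, 14, 17, 20, 23 — adding 3 each time.
Subsequence B: 64, 125, 216, 343, ?, 729 — perfect cubes starting at 4³.
Subsequence C: 5, 9, 14, 23, 37 — Fibonacci-style (each term is the sum of the two before it).
The gap is subsequence B's term 5; the rule gives 512.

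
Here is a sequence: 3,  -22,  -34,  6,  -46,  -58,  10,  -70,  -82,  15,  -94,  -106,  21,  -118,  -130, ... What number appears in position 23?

The slot pattern repeats as ABB (period 3), so there are 2 interleaved tracks.
Stream A: 3, 6, 10, 15, 21 (the triangular numbers T_2, T_3, …).
Stream B: -22, -34, -46, -58, -70, -82, -94, -106, -118, -130 (linear: a_n = -10 − 12·n).
Position 23 falls in stream B as its term 15, giving -190.

-190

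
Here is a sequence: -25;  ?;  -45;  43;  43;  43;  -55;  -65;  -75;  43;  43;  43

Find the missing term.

Positions follow the repeating pattern AAABBB; grouping by letter gives 2 tracks.
Stream A: -25, ?, -45, -55, -65, -75. Linear: a_n = -15 − 10·n.
Stream B: 43, 43, 43, 43, 43, 43. Always 43.
Filling stream A at index 2 by its rule yields -35.

-35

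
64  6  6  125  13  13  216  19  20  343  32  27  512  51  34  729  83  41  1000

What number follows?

Split by position mod 3: positions 1, 4, 7, … form one track, and each other residue class forms its own.
Track A: 64, 125, 216, 343, 512, 729, 1000. Perfect cubes starting at 4³.
Track B: 6, 13, 19, 32, 51, 83. Fibonacci-style (each term is the sum of the two before it).
Track C: 6, 13, 20, 27, 34, 41. Adding 7 each time.
The 20th slot belongs to track B; its 7th term is 134.

134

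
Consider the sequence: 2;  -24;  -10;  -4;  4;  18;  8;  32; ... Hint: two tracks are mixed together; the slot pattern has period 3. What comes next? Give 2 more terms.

Positions follow the repeating pattern ABB; grouping by letter gives 2 tracks.
Track A = 2, -4, 8: geometric, ×-2 each step.
Track B = -24, -10, 4, 18, 32: arithmetic, step +14.
Position 9 falls in track B as its term 6, giving 46.
Position 10 falls in track A as its term 4, giving -16.

46, -16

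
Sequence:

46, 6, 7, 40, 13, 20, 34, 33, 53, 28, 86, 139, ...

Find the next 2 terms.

22, 225

Positions follow the repeating pattern ABB; grouping by letter gives 2 tracks.
Stream A: 46, 40, 34, 28 — subtracting 6 each time.
Stream B: 6, 7, 13, 20, 33, 53, 86, 139 — Fibonacci-style (each term is the sum of the two before it).
Position 13 → stream A, term 5 = 22.
Position 14 falls in stream B as its term 9, giving 225.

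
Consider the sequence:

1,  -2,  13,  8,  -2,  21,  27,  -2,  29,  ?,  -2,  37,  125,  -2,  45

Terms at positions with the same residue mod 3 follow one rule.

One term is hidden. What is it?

Read the sequence 3 terms at a time; column i is its own pattern.
Subsequence A: 1, 8, 27, ?, 125. Consecutive cubes n³ from n = 1.
Subsequence B: -2, -2, -2, -2, -2. Always -2.
Subsequence C: 13, 21, 29, 37, 45. Arithmetic, step +8.
Filling subsequence A at index 4 by its rule yields 64.

64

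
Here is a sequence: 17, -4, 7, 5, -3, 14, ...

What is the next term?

-13

The terms cycle through 2 interleaved subsequences.
Stream A: 17, 7, -3 — linear: a_n = 27 − 10·n.
Stream B: -4, 5, 14 — linear: a_n = -13 + 9·n.
Position 7 → stream A, term 4 = -13.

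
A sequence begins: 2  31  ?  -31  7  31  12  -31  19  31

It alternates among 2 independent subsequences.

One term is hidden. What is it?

5

Odd-indexed and even-indexed terms follow separate rules.
Track A: 2, ?, 7, 12, 19 — each term equals the sum of the previous two.
Track B: 31, -31, 31, -31, 31 — alternating ±31.
Filling track A at index 2 by its rule yields 5.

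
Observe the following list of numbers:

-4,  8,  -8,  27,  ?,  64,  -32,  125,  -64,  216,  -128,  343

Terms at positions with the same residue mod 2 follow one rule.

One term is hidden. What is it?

Taking every 2nd term gives 2 separate tracks.
Track A is -4, -8, ?, -32, -64, -128, which is geometric, ×2 each step.
Track B is 8, 27, 64, 125, 216, 343, which is the cubes 2³, 3³, 4³, ….
The gap is track A's term 3; the rule gives -16.

-16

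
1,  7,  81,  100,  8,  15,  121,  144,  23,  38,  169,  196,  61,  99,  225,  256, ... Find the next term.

160

Positions follow the repeating pattern AABB; grouping by letter gives 2 tracks.
Stream A: 1, 7, 8, 15, 23, 38, 61, 99 (each term equals the sum of the previous two).
Stream B: 81, 100, 121, 144, 169, 196, 225, 256 (consecutive squares n² from n = 9).
Term 17 comes from stream A (its 9th entry): 160.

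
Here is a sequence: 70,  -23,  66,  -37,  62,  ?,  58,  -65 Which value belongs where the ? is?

Odd-indexed and even-indexed terms follow separate rules.
Track A is 70, 66, 62, 58, which is linear: a_n = 74 − 4·n.
Track B is -23, -37, ?, -65, which is subtracting 14 each time.
Track B's pattern makes the blank -51.

-51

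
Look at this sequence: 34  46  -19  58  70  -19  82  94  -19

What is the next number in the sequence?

The slot pattern repeats as AAB (period 3), so there are 2 interleaved tracks.
Stream A: 34, 46, 58, 70, 82, 94 — linear: a_n = 22 + 12·n.
Stream B: -19, -19, -19 — the constant sequence -19.
The 10th slot belongs to stream A; its 7th term is 106.

106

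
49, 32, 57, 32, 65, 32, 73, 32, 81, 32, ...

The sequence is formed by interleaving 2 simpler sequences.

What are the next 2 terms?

Positions 1, 3, 5, … form one subsequence and positions 2, 4, 6, … form another.
Track A = 49, 57, 65, 73, 81: linear: a_n = 41 + 8·n.
Track B = 32, 32, 32, 32, 32: the constant sequence 32.
The 11th slot belongs to track A; its 6th term is 89.
The 12th slot belongs to track B; its 6th term is 32.

89, 32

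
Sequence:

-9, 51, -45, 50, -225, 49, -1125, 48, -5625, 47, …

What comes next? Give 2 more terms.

-28125, 46

The terms cycle through 2 interleaved subsequences.
Track A is -9, -45, -225, -1125, -5625, which is a geometric progression (common ratio 5).
Track B is 51, 50, 49, 48, 47, which is arithmetic with common difference −1.
Position 11 → track A, term 6 = -28125.
Position 12 falls in track B as its term 6, giving 46.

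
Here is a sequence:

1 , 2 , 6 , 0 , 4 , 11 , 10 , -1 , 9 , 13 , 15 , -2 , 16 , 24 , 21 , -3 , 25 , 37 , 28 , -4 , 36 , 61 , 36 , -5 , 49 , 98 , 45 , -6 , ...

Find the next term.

64

Read the sequence 4 terms at a time; column i is its own pattern.
Subsequence A: 1, 4, 9, 16, 25, 36, 49 (the squares 1², 2², 3², …).
Subsequence B: 2, 11, 13, 24, 37, 61, 98 (a Fibonacci-like recurrence a_n = a_{n-1} + a_{n-2}).
Subsequence C: 6, 10, 15, 21, 28, 36, 45 (triangular numbers starting at T_3).
Subsequence D: 0, -1, -2, -3, -4, -5, -6 (linear: a_n = 1 − n).
Term 29 comes from subsequence A (its 8th entry): 64.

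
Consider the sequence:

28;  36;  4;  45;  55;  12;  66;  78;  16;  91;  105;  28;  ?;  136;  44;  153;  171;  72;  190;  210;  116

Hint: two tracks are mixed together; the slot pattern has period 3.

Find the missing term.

120

The slot pattern repeats as AAB (period 3), so there are 2 interleaved tracks.
Stream A: 28, 36, 45, 55, 66, 78, 91, 105, ?, 136, 153, 171, 190, 210 (triangular numbers n(n+1)/2 for n = 7, 8, …).
Stream B: 4, 12, 16, 28, 44, 72, 116 (each term equals the sum of the previous two).
The gap is stream A's term 9; the rule gives 120.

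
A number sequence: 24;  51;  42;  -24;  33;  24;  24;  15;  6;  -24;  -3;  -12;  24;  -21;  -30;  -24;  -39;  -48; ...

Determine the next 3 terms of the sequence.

24, -57, -66

Positions follow the repeating pattern ABB; grouping by letter gives 2 tracks.
Subsequence A is 24, -24, 24, -24, 24, -24, which is oscillating between 24 and -24.
Subsequence B is 51, 42, 33, 24, 15, 6, -3, -12, -21, -30, -39, -48, which is linear: a_n = 60 − 9·n.
Position 19 falls in subsequence A as its term 7, giving 24.
The 20th slot belongs to subsequence B; its 13th term is -57.
Term 21 comes from subsequence B (its 14th entry): -66.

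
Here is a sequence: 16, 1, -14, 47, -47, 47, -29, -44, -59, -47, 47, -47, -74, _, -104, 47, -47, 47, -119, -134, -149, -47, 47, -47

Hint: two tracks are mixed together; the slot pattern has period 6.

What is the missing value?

Positions follow the repeating pattern AAABBB; grouping by letter gives 2 tracks.
Track A: 16, 1, -14, -29, -44, -59, -74, ?, -104, -119, -134, -149. Subtracting 15 each time.
Track B: 47, -47, 47, -47, 47, -47, 47, -47, 47, -47, 47, -47. Oscillating between 47 and -47.
Track A's pattern makes the blank -89.

-89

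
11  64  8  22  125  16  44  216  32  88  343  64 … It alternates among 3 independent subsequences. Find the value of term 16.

Split by position mod 3 into 3 tracks.
Track A is 11, 22, 44, 88, which is a geometric progression (common ratio 2).
Track B is 64, 125, 216, 343, which is the cubes 4³, 5³, 6³, ….
Track C is 8, 16, 32, 64, which is powers 2^3, 2^4, 2^5, ….
Position 16 → track A, term 6 = 352.

352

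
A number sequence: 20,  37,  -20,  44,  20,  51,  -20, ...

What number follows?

Odd-indexed and even-indexed terms follow separate rules.
Track A: 20, -20, 20, -20 (the oscillation 20·(−1)^(n+1)).
Track B: 37, 44, 51 (adding 7 each time).
Position 8 falls in track B as its term 4, giving 58.

58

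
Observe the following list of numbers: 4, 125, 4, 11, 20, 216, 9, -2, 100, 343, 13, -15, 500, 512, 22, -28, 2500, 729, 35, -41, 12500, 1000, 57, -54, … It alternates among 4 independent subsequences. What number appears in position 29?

Read the sequence 4 terms at a time; column i is its own pattern.
Subsequence A = 4, 20, 100, 500, 2500, 12500: geometric with ratio 5.
Subsequence B = 125, 216, 343, 512, 729, 1000: consecutive cubes n³ from n = 5.
Subsequence C = 4, 9, 13, 22, 35, 57: Fibonacci-style (each term is the sum of the two before it).
Subsequence D = 11, -2, -15, -28, -41, -54: arithmetic with common difference −13.
Position 29 falls in subsequence A as its term 8, giving 312500.

312500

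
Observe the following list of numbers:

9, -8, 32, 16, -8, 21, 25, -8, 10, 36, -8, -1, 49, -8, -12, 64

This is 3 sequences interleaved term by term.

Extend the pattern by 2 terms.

Split by position mod 3: positions 1, 4, 7, … form one track, and each other residue class forms its own.
Track A: 9, 16, 25, 36, 49, 64 — perfect squares starting at 3².
Track B: -8, -8, -8, -8, -8 — constant -8.
Track C: 32, 21, 10, -1, -12 — arithmetic, step −11.
Position 17 falls in track B as its term 6, giving -8.
The 18th slot belongs to track C; its 6th term is -23.

-8, -23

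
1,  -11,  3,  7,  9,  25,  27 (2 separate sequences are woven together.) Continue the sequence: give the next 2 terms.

Split by position mod 2 into 2 tracks.
Subsequence A: 1, 3, 9, 27. Geometric, ×3 each step.
Subsequence B: -11, 7, 25. Adding 18 each time.
The 8th slot belongs to subsequence B; its 4th term is 43.
Position 9 falls in subsequence A as its term 5, giving 81.

43, 81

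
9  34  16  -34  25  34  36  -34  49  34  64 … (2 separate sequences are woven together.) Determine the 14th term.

34

Taking every 2nd term gives 2 separate tracks.
Stream A: 9, 16, 25, 36, 49, 64 (the squares 3², 4², 5², …).
Stream B: 34, -34, 34, -34, 34 (oscillating between 34 and -34).
Position 14 falls in stream B as its term 7, giving 34.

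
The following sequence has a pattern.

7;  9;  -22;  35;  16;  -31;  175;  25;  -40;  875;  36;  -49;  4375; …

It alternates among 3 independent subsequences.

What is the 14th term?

Taking every 3rd term gives 3 separate tracks.
Stream A is 7, 35, 175, 875, 4375, which is geometric, ×5 each step.
Stream B is 9, 16, 25, 36, which is the squares 3², 4², 5², ….
Stream C is -22, -31, -40, -49, which is linear: a_n = -13 − 9·n.
Position 14 → stream B, term 5 = 49.

49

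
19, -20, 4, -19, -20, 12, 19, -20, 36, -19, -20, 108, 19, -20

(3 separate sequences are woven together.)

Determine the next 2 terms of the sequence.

Split by position mod 3: positions 1, 4, 7, … form one track, and each other residue class forms its own.
Track A: 19, -19, 19, -19, 19. Alternating ±19.
Track B: -20, -20, -20, -20, -20. Always -20.
Track C: 4, 12, 36, 108. Geometric, ×3 each step.
Position 15 falls in track C as its term 5, giving 324.
Position 16 → track A, term 6 = -19.

324, -19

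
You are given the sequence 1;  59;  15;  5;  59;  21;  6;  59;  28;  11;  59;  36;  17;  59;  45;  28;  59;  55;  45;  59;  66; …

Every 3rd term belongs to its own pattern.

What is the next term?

73

Read the sequence 3 terms at a time; column i is its own pattern.
Stream A is 1, 5, 6, 11, 17, 28, 45, which is each term equals the sum of the previous two.
Stream B is 59, 59, 59, 59, 59, 59, 59, which is constant 59.
Stream C is 15, 21, 28, 36, 45, 55, 66, which is triangular numbers n(n+1)/2 for n = 5, 6, ….
Position 22 → stream A, term 8 = 73.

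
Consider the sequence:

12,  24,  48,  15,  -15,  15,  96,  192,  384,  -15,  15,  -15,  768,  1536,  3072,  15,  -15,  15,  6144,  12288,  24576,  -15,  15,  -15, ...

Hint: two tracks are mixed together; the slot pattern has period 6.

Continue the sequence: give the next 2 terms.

Reading positions in blocks of 6 reveals the pattern AAABBB — 2 tracks woven together.
Subsequence A: 12, 24, 48, 96, 192, 384, 768, 1536, 3072, 6144, 12288, 24576 — multiplying by 2 each time.
Subsequence B: 15, -15, 15, -15, 15, -15, 15, -15, 15, -15, 15, -15 — alternating ±15.
Term 25 comes from subsequence A (its 13th entry): 49152.
Position 26 → subsequence A, term 14 = 98304.

49152, 98304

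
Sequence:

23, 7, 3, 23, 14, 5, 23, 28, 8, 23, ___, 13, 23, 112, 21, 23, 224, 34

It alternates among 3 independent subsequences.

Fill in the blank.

56

Taking every 3rd term gives 3 separate tracks.
Subsequence A: 23, 23, 23, 23, 23, 23. Always 23.
Subsequence B: 7, 14, 28, ?, 112, 224. A geometric progression (common ratio 2).
Subsequence C: 3, 5, 8, 13, 21, 34. Fibonacci-style (each term is the sum of the two before it).
The gap is subsequence B's term 4; the rule gives 56.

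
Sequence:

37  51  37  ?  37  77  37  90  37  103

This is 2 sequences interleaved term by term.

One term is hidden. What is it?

Positions 1, 3, 5, … form one subsequence and positions 2, 4, 6, … form another.
Stream A: 37, 37, 37, 37, 37. Always 37.
Stream B: 51, ?, 77, 90, 103. Arithmetic with common difference +13.
Stream B's pattern makes the blank 64.

64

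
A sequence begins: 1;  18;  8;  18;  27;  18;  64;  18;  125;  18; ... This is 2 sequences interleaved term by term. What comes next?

216

Odd-indexed and even-indexed terms follow separate rules.
Stream A is 1, 8, 27, 64, 125, which is the cubes 1³, 2³, 3³, ….
Stream B is 18, 18, 18, 18, 18, which is the constant sequence 18.
Position 11 falls in stream A as its term 6, giving 216.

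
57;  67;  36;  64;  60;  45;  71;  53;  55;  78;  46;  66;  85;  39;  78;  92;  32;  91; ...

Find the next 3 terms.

99, 25, 105

Split by position mod 3 into 3 tracks.
Stream A is 57, 64, 71, 78, 85, 92, which is arithmetic, step +7.
Stream B is 67, 60, 53, 46, 39, 32, which is arithmetic, step −7.
Stream C is 36, 45, 55, 66, 78, 91, which is triangular numbers n(n+1)/2 for n = 8, 9, ….
Term 19 comes from stream A (its 7th entry): 99.
Position 20 → stream B, term 7 = 25.
Position 21 → stream C, term 7 = 105.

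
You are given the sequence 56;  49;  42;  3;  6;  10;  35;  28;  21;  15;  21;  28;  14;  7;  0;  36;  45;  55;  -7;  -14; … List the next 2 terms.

-21, 66

Positions follow the repeating pattern AAABBB; grouping by letter gives 2 tracks.
Subsequence A: 56, 49, 42, 35, 28, 21, 14, 7, 0, -7, -14 (arithmetic with common difference −7).
Subsequence B: 3, 6, 10, 15, 21, 28, 36, 45, 55 (the triangular numbers T_2, T_3, …).
Position 21 falls in subsequence A as its term 12, giving -21.
Term 22 comes from subsequence B (its 10th entry): 66.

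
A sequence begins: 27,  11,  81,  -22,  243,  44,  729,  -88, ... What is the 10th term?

176

Split by position mod 2 into 2 tracks.
Stream A is 27, 81, 243, 729, which is powers of 3.
Stream B is 11, -22, 44, -88, which is geometric with ratio -2.
Term 10 comes from stream B (its 5th entry): 176.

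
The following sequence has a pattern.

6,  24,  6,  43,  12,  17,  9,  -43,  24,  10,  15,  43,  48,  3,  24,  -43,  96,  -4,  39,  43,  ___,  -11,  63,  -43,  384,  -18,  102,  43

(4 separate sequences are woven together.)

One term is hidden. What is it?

Split by position mod 4: positions 1, 5, 9, … form one track, and each other residue class forms its own.
Track A = 6, 12, 24, 48, 96, ?, 384: a geometric progression (common ratio 2).
Track B = 24, 17, 10, 3, -4, -11, -18: arithmetic with common difference −7.
Track C = 6, 9, 15, 24, 39, 63, 102: a Fibonacci-like recurrence a_n = a_{n-1} + a_{n-2}.
Track D = 43, -43, 43, -43, 43, -43, 43: oscillating between 43 and -43.
Filling track A at index 6 by its rule yields 192.

192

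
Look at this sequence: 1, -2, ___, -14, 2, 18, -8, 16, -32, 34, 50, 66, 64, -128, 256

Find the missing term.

4

Positions follow the repeating pattern AAABBB; grouping by letter gives 2 tracks.
Stream A is 1, -2, ?, -8, 16, -32, 64, -128, 256, which is a geometric progression (common ratio -2).
Stream B is -14, 2, 18, 34, 50, 66, which is arithmetic with common difference +16.
So the missing entry in stream A is 4.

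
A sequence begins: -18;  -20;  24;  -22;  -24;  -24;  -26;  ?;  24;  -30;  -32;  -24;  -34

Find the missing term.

Reading positions in blocks of 3 reveals the pattern AAB — 2 tracks woven together.
Track A: -18, -20, -22, -24, -26, ?, -30, -32, -34 (subtracting 2 each time).
Track B: 24, -24, 24, -24 (alternating ±24).
So the missing entry in track A is -28.

-28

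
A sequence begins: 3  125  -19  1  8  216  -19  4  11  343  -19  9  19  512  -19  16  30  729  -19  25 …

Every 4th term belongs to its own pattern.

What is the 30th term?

Split by position mod 4 into 4 tracks.
Subsequence A is 3, 8, 11, 19, 30, which is a Fibonacci-like recurrence a_n = a_{n-1} + a_{n-2}.
Subsequence B is 125, 216, 343, 512, 729, which is consecutive cubes n³ from n = 5.
Subsequence C is -19, -19, -19, -19, -19, which is always -19.
Subsequence D is 1, 4, 9, 16, 25, which is the squares 1², 2², 3², ….
The 30th slot belongs to subsequence B; its 8th term is 1728.

1728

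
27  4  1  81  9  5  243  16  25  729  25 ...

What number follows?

125

Taking every 3rd term gives 3 separate tracks.
Track A = 27, 81, 243, 729: successive powers of 3.
Track B = 4, 9, 16, 25: the squares 2², 3², 4², ….
Track C = 1, 5, 25: multiplying by 5 each time.
The 12th slot belongs to track C; its 4th term is 125.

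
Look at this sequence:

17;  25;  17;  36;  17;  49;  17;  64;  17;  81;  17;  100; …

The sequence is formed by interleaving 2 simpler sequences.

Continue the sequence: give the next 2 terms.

17, 121

Positions 1, 3, 5, … form one subsequence and positions 2, 4, 6, … form another.
Subsequence A = 17, 17, 17, 17, 17, 17: constant 17.
Subsequence B = 25, 36, 49, 64, 81, 100: perfect squares starting at 5².
Position 13 falls in subsequence A as its term 7, giving 17.
Position 14 → subsequence B, term 7 = 121.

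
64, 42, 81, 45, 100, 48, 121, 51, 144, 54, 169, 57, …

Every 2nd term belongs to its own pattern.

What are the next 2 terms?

Odd-indexed and even-indexed terms follow separate rules.
Stream A = 64, 81, 100, 121, 144, 169: the squares 8², 9², 10², ….
Stream B = 42, 45, 48, 51, 54, 57: arithmetic with common difference +3.
The 13th slot belongs to stream A; its 7th term is 196.
Position 14 → stream B, term 7 = 60.

196, 60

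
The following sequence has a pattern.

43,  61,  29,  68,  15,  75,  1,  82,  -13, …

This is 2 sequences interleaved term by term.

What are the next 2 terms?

89, -27

Odd-indexed and even-indexed terms follow separate rules.
Subsequence A: 43, 29, 15, 1, -13. Linear: a_n = 57 − 14·n.
Subsequence B: 61, 68, 75, 82. Linear: a_n = 54 + 7·n.
The 10th slot belongs to subsequence B; its 5th term is 89.
Position 11 → subsequence A, term 6 = -27.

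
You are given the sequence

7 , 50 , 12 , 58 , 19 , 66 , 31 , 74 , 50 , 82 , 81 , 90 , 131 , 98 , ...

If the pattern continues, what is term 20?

The terms cycle through 2 interleaved subsequences.
Track A: 7, 12, 19, 31, 50, 81, 131 — a Fibonacci-like recurrence a_n = a_{n-1} + a_{n-2}.
Track B: 50, 58, 66, 74, 82, 90, 98 — arithmetic with common difference +8.
Position 20 falls in track B as its term 10, giving 122.

122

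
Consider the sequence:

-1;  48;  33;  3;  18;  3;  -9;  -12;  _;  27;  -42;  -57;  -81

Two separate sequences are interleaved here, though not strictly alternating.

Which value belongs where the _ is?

-27

Positions follow the repeating pattern ABB; grouping by letter gives 2 tracks.
Subsequence A is -1, 3, -9, 27, -81, which is geometric, ×-3 each step.
Subsequence B is 48, 33, 18, 3, -12, ?, -42, -57, which is arithmetic with common difference −15.
The gap is subsequence B's term 6; the rule gives -27.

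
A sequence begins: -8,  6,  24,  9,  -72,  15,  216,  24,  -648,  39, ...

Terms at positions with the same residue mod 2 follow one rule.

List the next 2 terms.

1944, 63

Taking every 2nd term gives 2 separate tracks.
Track A = -8, 24, -72, 216, -648: geometric with ratio -3.
Track B = 6, 9, 15, 24, 39: each term equals the sum of the previous two.
Position 11 → track A, term 6 = 1944.
Position 12 falls in track B as its term 6, giving 63.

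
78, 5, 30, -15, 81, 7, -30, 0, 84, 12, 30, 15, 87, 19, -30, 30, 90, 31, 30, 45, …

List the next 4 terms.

93, 50, -30, 60

Read the sequence 4 terms at a time; column i is its own pattern.
Track A is 78, 81, 84, 87, 90, which is arithmetic, step +3.
Track B is 5, 7, 12, 19, 31, which is each term equals the sum of the previous two.
Track C is 30, -30, 30, -30, 30, which is the oscillation 30·(−1)^(n+1).
Track D is -15, 0, 15, 30, 45, which is arithmetic with common difference +15.
Position 21 falls in track A as its term 6, giving 93.
The 22nd slot belongs to track B; its 6th term is 50.
The 23rd slot belongs to track C; its 6th term is -30.
The 24th slot belongs to track D; its 6th term is 60.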